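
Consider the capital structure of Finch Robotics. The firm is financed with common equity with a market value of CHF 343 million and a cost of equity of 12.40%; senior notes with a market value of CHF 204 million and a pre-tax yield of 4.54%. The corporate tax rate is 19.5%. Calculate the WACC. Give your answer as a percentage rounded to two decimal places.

Total capital V = 343 + 204 = 547.
Equity: weight = 343/547 = 0.6271; cost = 12.4%.
Senior notes: weight = 204/547 = 0.3729; after-tax cost = 4.54% × (1 − 19.5%) = 3.6547%.
WACC = 0.6271 × 12.4000% + 0.3729 × 3.6547% = 9.1385%.

9.14%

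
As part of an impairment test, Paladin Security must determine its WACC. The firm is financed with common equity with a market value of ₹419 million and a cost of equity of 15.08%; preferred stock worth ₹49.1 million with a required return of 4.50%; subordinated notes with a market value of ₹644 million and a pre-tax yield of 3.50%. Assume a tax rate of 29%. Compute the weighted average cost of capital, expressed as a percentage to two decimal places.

7.32%

Total capital V = 419 + 49.1 + 644 = 1112.1.
Equity: weight = 419/1112.1 = 0.3768; cost = 15.08%.
Preferred: weight = 49.1/1112.1 = 0.0442; cost = 4.5%.
Subordinated notes: weight = 644/1112.1 = 0.5791; after-tax cost = 3.5% × (1 − 29%) = 2.4850%.
WACC = 0.3768 × 15.0800% + 0.0442 × 4.5000% + 0.5791 × 2.4850% = 7.3193%.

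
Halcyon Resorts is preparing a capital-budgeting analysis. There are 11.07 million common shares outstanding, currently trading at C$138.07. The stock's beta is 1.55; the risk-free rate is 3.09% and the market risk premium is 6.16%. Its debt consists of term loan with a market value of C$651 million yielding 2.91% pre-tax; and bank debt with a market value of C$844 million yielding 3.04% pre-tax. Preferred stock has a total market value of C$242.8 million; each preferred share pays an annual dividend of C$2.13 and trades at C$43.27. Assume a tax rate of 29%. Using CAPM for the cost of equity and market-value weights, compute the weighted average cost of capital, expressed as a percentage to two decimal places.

Cost of equity via CAPM: Re = 3.09% + 1.55 × 6.16% = 12.6380%.
Cost of preferred: Rp = 2.13 / 43.27 = 4.9226%.
Market value of equity E = 138.07 × 11.07m = 1528.4349m.
Total capital V = 1528.4349 + 242.8 + 651 + 844 = 3266.2349.
Equity: weight = 1528.4349/3266.2349 = 0.4680; cost = 12.638%.
Preferred: weight = 242.8/3266.2349 = 0.0743; cost = 4.9226%.
Term loan: weight = 651/3266.2349 = 0.1993; after-tax cost = 2.91% × (1 − 29%) = 2.0661%.
Bank debt: weight = 844/3266.2349 = 0.2584; after-tax cost = 3.04% × (1 − 29%) = 2.1584%.
WACC = 0.4680 × 12.6380% + 0.0743 × 4.9226% + 0.1993 × 2.0661% + 0.2584 × 2.1584% = 7.2494%.

7.25%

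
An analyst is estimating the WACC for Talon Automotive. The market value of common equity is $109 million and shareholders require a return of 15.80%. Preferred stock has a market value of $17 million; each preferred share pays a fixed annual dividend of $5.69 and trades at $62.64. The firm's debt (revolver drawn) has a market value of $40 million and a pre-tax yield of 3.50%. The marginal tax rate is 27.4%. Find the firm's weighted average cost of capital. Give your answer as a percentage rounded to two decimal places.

Cost of preferred: Rp = 5.69 / 62.64 = 9.0837%.
Total capital V = 109 + 17 + 40 = 166.
Equity: weight = 109/166 = 0.6566; cost = 15.8%.
Preferred: weight = 17/166 = 0.1024; cost = 9.0837%.
Revolver drawn: weight = 40/166 = 0.2410; after-tax cost = 3.5% × (1 − 27.4%) = 2.5410%.
WACC = 0.6566 × 15.8000% + 0.1024 × 9.0837% + 0.2410 × 2.5410% = 11.9172%.

11.92%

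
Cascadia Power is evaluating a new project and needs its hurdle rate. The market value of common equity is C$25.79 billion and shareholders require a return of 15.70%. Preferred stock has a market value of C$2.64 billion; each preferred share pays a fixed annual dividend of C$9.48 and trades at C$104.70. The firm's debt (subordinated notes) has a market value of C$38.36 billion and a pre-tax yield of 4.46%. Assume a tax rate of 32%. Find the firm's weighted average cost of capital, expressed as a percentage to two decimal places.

Cost of preferred: Rp = 9.48 / 104.7 = 9.0544%.
Total capital V = 25.79 + 2.64 + 38.36 = 66.79.
Equity: weight = 25.79/66.79 = 0.3861; cost = 15.7%.
Preferred: weight = 2.64/66.79 = 0.0395; cost = 9.0544%.
Subordinated notes: weight = 38.36/66.79 = 0.5743; after-tax cost = 4.46% × (1 − 32%) = 3.0328%.
WACC = 0.3861 × 15.7000% + 0.0395 × 9.0544% + 0.5743 × 3.0328% = 8.1621%.

8.16%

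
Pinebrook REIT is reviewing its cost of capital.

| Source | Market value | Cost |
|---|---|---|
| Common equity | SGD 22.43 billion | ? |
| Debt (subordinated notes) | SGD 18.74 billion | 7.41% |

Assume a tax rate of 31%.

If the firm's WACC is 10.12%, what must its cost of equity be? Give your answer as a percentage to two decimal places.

14.30%

Total capital V = 22.43 + 18.74 = 41.17.
Equity weight = 22.43/41.17 = 0.5448.
Subordinated notes weight = 18.74/41.17 = 0.4552.
Debt contribution = 0.4552 × 7.41% × (1 − 31%) = 2.3273%.
Required equity contribution = 10.12% − 2.3273% = 7.7927%.
Re = 7.7927% / 0.5448 = 14.3034%.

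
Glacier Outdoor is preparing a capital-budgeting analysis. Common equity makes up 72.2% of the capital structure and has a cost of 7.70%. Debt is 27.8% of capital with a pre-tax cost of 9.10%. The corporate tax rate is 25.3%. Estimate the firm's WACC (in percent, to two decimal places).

After-tax cost of debt = 9.1% × (1 − 25.3%) = 6.7977%.
WACC = 0.722 × 7.7000% + 0.278 × 6.7977% = 7.4492%.

7.45%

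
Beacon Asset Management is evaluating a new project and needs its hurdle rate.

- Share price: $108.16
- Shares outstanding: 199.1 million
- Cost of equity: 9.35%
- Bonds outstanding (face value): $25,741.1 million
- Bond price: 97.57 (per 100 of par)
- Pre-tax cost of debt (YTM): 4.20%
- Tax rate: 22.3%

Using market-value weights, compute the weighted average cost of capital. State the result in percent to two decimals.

6.07%

Market value of equity E = 108.16 × 199.1m = 21534.656m. Market value of debt D = 25741.1m × 97.57/100 = 25115.59127m.
Total capital V = 21534.656 + 25115.59127 = 46650.24727.
Equity: weight = 21534.656/46650.24727 = 0.4616; cost = 9.35%.
Bonds outstanding: weight = 25115.59127/46650.24727 = 0.5384; after-tax cost = 4.2% × (1 − 22.3%) = 3.2634%.
WACC = 0.4616 × 9.3500% + 0.5384 × 3.2634% = 6.0731%.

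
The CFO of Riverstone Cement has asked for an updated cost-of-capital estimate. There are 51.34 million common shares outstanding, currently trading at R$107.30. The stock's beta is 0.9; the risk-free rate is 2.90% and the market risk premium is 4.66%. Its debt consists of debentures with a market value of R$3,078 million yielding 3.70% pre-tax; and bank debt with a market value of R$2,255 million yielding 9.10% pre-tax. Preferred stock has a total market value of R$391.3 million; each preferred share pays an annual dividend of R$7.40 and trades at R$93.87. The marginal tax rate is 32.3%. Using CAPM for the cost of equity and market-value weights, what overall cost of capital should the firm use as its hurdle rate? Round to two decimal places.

5.68%

Cost of equity via CAPM: Re = 2.9% + 0.9 × 4.66% = 7.0940%.
Cost of preferred: Rp = 7.4 / 93.87 = 7.8832%.
Market value of equity E = 107.3 × 51.34m = 5508.782m.
Total capital V = 5508.782 + 391.3 + 3078 + 2255 = 11233.082.
Equity: weight = 5508.782/11233.082 = 0.4904; cost = 7.094%.
Preferred: weight = 391.3/11233.082 = 0.0348; cost = 7.8832%.
Debentures: weight = 3078/11233.082 = 0.2740; after-tax cost = 3.7% × (1 − 32.3%) = 2.5049%.
Bank debt: weight = 2255/11233.082 = 0.2007; after-tax cost = 9.1% × (1 − 32.3%) = 6.1607%.
WACC = 0.4904 × 7.0940% + 0.0348 × 7.8832% + 0.2740 × 2.5049% + 0.2007 × 6.1607% = 5.6767%.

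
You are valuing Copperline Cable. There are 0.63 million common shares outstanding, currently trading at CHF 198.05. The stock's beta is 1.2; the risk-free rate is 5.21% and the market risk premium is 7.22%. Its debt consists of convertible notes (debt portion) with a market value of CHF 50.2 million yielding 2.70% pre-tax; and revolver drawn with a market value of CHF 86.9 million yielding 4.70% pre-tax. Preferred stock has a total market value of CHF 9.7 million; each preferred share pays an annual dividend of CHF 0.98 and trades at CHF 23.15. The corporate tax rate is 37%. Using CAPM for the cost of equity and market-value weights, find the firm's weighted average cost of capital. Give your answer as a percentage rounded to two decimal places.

7.79%

Cost of equity via CAPM: Re = 5.21% + 1.2 × 7.22% = 13.8740%.
Cost of preferred: Rp = 0.98 / 23.15 = 4.2333%.
Market value of equity E = 198.05 × 0.63m = 124.7715m.
Total capital V = 124.7715 + 9.7 + 50.2 + 86.9 = 271.5715.
Equity: weight = 124.7715/271.5715 = 0.4594; cost = 13.874%.
Preferred: weight = 9.7/271.5715 = 0.0357; cost = 4.2333%.
Convertible notes (debt portion): weight = 50.2/271.5715 = 0.1849; after-tax cost = 2.7% × (1 − 37%) = 1.7010%.
Revolver drawn: weight = 86.9/271.5715 = 0.3200; after-tax cost = 4.7% × (1 − 37%) = 2.9610%.
WACC = 0.4594 × 13.8740% + 0.0357 × 4.2333% + 0.1849 × 1.7010% + 0.3200 × 2.9610% = 7.7874%.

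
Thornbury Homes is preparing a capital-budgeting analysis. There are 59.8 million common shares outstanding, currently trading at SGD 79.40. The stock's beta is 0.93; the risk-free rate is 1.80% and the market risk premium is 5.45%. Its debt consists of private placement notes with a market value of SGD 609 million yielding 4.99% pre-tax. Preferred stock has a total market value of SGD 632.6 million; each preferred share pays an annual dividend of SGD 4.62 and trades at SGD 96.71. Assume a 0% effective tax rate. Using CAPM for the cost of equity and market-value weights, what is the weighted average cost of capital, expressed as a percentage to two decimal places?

6.46%

Cost of equity via CAPM: Re = 1.8% + 0.93 × 5.45% = 6.8685%.
Cost of preferred: Rp = 4.62 / 96.71 = 4.7772%.
Market value of equity E = 79.4 × 59.8m = 4748.12m.
Total capital V = 4748.12 + 632.6 + 609 = 5989.72.
Equity: weight = 4748.12/5989.72 = 0.7927; cost = 6.8685%.
Preferred: weight = 632.6/5989.72 = 0.1056; cost = 4.7772%.
Private placement notes: weight = 609/5989.72 = 0.1017; after-tax cost = 4.99% × (1 − 0%) = 4.9900%.
WACC = 0.7927 × 6.8685% + 0.1056 × 4.7772% + 0.1017 × 4.9900% = 6.4566%.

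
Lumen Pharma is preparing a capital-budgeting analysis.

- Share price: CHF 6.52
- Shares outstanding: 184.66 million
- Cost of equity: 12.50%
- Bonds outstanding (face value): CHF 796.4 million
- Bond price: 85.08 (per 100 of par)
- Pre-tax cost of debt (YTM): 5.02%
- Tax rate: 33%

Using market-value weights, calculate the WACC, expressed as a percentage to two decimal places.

Market value of equity E = 6.52 × 184.66m = 1203.9832m. Market value of debt D = 796.4m × 85.08/100 = 677.57712m.
Total capital V = 1203.9832 + 677.57712 = 1881.56032.
Equity: weight = 1203.9832/1881.56032 = 0.6399; cost = 12.5%.
Bonds outstanding: weight = 677.57712/1881.56032 = 0.3601; after-tax cost = 5.02% × (1 − 33%) = 3.3634%.
WACC = 0.6399 × 12.5000% + 0.3601 × 3.3634% = 9.2098%.

9.21%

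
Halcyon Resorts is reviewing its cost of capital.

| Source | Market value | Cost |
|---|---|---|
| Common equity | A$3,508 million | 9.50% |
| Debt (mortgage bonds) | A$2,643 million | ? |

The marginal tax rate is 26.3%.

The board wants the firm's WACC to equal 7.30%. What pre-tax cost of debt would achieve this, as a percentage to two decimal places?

5.94%

Total capital V = 3508 + 2643 = 6151.
Equity weight = 3508/6151 = 0.5703.
Mortgage bonds weight = 2643/6151 = 0.4297.
Equity contribution = 0.5703 × 9.5% = 5.4180%.
Remaining for debt = 7.3% − 5.4180% = 1.8820%.
Rd × (1 − 26.3%) × 0.4297 = 1.8820%  ⇒  Rd = 5.9430%.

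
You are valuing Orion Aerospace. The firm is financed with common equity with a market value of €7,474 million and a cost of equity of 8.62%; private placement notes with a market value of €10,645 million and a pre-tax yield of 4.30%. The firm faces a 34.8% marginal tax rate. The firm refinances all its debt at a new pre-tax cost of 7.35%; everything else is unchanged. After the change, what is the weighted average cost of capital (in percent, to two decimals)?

After the change:
Total capital V = 7474 + 10645 = 18119.
Equity: weight = 7474/18119 = 0.4125; cost = 8.62%.
Private placement notes: weight = 10645/18119 = 0.5875; after-tax cost = 7.35% × (1 − 34.8%) = 4.7922%.
WACC = 0.4125 × 8.6200% + 0.5875 × 4.7922% = 6.3711%.

6.37%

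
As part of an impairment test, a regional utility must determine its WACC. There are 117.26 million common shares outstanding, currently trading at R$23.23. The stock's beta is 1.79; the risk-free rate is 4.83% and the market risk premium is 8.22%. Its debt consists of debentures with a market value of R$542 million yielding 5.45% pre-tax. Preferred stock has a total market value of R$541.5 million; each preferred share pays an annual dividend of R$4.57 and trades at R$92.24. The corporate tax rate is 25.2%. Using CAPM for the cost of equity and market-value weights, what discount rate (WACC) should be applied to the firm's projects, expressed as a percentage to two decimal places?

15.27%

Cost of equity via CAPM: Re = 4.83% + 1.79 × 8.22% = 19.5438%.
Cost of preferred: Rp = 4.57 / 92.24 = 4.9545%.
Market value of equity E = 23.23 × 117.26m = 2723.9498m.
Total capital V = 2723.9498 + 541.5 + 542 = 3807.4498.
Equity: weight = 2723.9498/3807.4498 = 0.7154; cost = 19.5438%.
Preferred: weight = 541.5/3807.4498 = 0.1422; cost = 4.9545%.
Debentures: weight = 542/3807.4498 = 0.1424; after-tax cost = 5.45% × (1 − 25.2%) = 4.0766%.
WACC = 0.7154 × 19.5438% + 0.1422 × 4.9545% + 0.1424 × 4.0766% = 15.2671%.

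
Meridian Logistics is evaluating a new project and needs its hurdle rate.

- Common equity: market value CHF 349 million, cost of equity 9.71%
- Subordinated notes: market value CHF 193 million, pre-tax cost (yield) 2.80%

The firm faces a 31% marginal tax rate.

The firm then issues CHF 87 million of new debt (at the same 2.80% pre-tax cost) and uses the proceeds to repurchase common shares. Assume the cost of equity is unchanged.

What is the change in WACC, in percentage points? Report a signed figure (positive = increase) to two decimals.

-1.25 pp

Current WACC:
Total capital V = 349 + 193 = 542.
Equity: weight = 349/542 = 0.6439; cost = 9.71%.
Subordinated notes: weight = 193/542 = 0.3561; after-tax cost = 2.8% × (1 − 31%) = 1.9320%.
WACC = 0.6439 × 9.7100% + 0.3561 × 1.9320% = 6.9403%.
After the change:
Total capital V = 262 + 280 = 542.
Equity: weight = 262/542 = 0.4834; cost = 9.71%.
Subordinated notes: weight = 280/542 = 0.5166; after-tax cost = 2.8% × (1 − 31%) = 1.9320%.
WACC = 0.4834 × 9.7100% + 0.5166 × 1.9320% = 5.6918%.
Change in WACC = 5.6918% − 6.9403% = -1.2485 pp.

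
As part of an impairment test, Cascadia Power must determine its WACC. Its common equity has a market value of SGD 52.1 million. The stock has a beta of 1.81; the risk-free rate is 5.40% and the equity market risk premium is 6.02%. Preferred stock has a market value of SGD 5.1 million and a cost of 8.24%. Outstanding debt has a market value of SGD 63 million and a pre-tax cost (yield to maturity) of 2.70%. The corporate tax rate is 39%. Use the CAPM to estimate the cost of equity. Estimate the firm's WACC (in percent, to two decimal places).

8.28%

Cost of equity via CAPM: Re = 5.4% + 1.81 × 6.02% = 16.2962%.
Total capital V = 52.1 + 5.1 + 63 = 120.2.
Equity: weight = 52.1/120.2 = 0.4334; cost = 16.2962%.
Preferred: weight = 5.1/120.2 = 0.0424; cost = 8.24%.
Debt: weight = 63/120.2 = 0.5241; after-tax cost = 2.7% × (1 − 39%) = 1.6470%.
WACC = 0.4334 × 16.2962% + 0.0424 × 8.2400% + 0.5241 × 1.6470% = 8.2763%.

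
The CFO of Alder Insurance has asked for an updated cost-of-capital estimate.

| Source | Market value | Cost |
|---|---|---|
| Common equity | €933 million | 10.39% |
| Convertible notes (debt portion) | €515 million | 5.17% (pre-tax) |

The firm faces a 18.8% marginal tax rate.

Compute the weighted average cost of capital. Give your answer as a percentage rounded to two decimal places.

8.19%

Total capital V = 933 + 515 = 1448.
Equity: weight = 933/1448 = 0.6443; cost = 10.39%.
Convertible notes (debt portion): weight = 515/1448 = 0.3557; after-tax cost = 5.17% × (1 − 18.8%) = 4.1980%.
WACC = 0.6443 × 10.3900% + 0.3557 × 4.1980% = 8.1877%.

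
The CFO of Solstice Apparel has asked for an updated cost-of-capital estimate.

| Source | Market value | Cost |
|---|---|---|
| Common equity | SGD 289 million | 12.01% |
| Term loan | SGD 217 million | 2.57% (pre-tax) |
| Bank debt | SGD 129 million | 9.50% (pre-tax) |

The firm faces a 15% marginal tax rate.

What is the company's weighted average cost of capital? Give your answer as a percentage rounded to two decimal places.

7.85%

Total capital V = 289 + 217 + 129 = 635.
Equity: weight = 289/635 = 0.4551; cost = 12.01%.
Term loan: weight = 217/635 = 0.3417; after-tax cost = 2.57% × (1 − 15%) = 2.1845%.
Bank debt: weight = 129/635 = 0.2031; after-tax cost = 9.5% × (1 − 15%) = 8.0750%.
WACC = 0.4551 × 12.0100% + 0.3417 × 2.1845% + 0.2031 × 8.0750% = 7.8529%.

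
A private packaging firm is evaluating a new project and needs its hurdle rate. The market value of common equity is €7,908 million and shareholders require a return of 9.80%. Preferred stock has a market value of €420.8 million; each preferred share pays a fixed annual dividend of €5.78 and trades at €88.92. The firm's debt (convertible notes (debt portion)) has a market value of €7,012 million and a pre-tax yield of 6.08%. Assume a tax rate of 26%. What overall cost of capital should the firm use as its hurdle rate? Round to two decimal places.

7.29%

Cost of preferred: Rp = 5.78 / 88.92 = 6.5002%.
Total capital V = 7908 + 420.8 + 7012 = 15340.8.
Equity: weight = 7908/15340.8 = 0.5155; cost = 9.8%.
Preferred: weight = 420.8/15340.8 = 0.0274; cost = 6.5002%.
Convertible notes (debt portion): weight = 7012/15340.8 = 0.4571; after-tax cost = 6.08% × (1 − 26%) = 4.4992%.
WACC = 0.5155 × 9.8000% + 0.0274 × 6.5002% + 0.4571 × 4.4992% = 7.2866%.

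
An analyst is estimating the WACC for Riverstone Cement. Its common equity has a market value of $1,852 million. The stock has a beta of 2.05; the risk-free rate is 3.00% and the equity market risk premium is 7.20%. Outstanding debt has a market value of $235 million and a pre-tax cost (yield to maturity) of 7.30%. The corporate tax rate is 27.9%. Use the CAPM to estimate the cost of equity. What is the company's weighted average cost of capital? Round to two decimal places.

Cost of equity via CAPM: Re = 3.0% + 2.05 × 7.2% = 17.7600%.
Total capital V = 1852 + 235 = 2087.
Equity: weight = 1852/2087 = 0.8874; cost = 17.76%.
Debt: weight = 235/2087 = 0.1126; after-tax cost = 7.3% × (1 − 27.9%) = 5.2633%.
WACC = 0.8874 × 17.7600% + 0.1126 × 5.2633% = 16.3528%.

16.35%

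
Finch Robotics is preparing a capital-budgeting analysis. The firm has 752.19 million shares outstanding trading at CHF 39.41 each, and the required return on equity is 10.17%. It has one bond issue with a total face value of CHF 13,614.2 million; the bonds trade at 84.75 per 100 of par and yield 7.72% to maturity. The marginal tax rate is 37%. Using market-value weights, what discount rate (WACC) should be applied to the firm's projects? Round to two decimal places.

8.68%

Market value of equity E = 39.41 × 752.19m = 29643.8079m. Market value of debt D = 13614.2m × 84.75/100 = 11538.0345m.
Total capital V = 29643.8079 + 11538.0345 = 41181.8424.
Equity: weight = 29643.8079/41181.8424 = 0.7198; cost = 10.17%.
Bonds outstanding: weight = 11538.0345/41181.8424 = 0.2802; after-tax cost = 7.72% × (1 − 37%) = 4.8636%.
WACC = 0.7198 × 10.1700% + 0.2802 × 4.8636% = 8.6833%.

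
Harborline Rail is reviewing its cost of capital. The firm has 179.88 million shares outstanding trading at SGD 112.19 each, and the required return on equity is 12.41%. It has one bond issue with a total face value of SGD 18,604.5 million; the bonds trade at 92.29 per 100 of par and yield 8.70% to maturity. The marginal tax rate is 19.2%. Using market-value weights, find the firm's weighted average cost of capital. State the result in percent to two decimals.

Market value of equity E = 112.19 × 179.88m = 20180.7372m. Market value of debt D = 18604.5m × 92.29/100 = 17170.09305m.
Total capital V = 20180.7372 + 17170.09305 = 37350.83025.
Equity: weight = 20180.7372/37350.83025 = 0.5403; cost = 12.41%.
Bonds outstanding: weight = 17170.09305/37350.83025 = 0.4597; after-tax cost = 8.7% × (1 − 19.2%) = 7.0296%.
WACC = 0.5403 × 12.4100% + 0.4597 × 7.0296% = 9.9366%.

9.94%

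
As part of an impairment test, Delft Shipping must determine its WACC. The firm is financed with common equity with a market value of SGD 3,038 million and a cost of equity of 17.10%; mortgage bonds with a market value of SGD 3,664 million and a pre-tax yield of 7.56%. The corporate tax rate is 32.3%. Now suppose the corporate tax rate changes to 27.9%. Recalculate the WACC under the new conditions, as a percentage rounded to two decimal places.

10.73%

After the change:
Total capital V = 3038 + 3664 = 6702.
Equity: weight = 3038/6702 = 0.4533; cost = 17.1%.
Mortgage bonds: weight = 3664/6702 = 0.5467; after-tax cost = 7.56% × (1 − 27.9%) = 5.4508%.
WACC = 0.4533 × 17.1000% + 0.5467 × 5.4508% = 10.7313%.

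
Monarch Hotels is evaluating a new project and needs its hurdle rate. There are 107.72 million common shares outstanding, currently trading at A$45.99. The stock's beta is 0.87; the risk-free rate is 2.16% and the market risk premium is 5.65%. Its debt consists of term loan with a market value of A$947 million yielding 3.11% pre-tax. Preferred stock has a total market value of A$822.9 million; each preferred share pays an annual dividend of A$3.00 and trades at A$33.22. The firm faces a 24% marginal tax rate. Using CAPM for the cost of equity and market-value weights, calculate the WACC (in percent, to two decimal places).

6.65%

Cost of equity via CAPM: Re = 2.16% + 0.87 × 5.65% = 7.0755%.
Cost of preferred: Rp = 3.0 / 33.22 = 9.0307%.
Market value of equity E = 45.99 × 107.72m = 4954.0428m.
Total capital V = 4954.0428 + 822.9 + 947 = 6723.9428.
Equity: weight = 4954.0428/6723.9428 = 0.7368; cost = 7.0755%.
Preferred: weight = 822.9/6723.9428 = 0.1224; cost = 9.0307%.
Term loan: weight = 947/6723.9428 = 0.1408; after-tax cost = 3.11% × (1 − 24%) = 2.3636%.
WACC = 0.7368 × 7.0755% + 0.1224 × 9.0307% + 0.1408 × 2.3636% = 6.6512%.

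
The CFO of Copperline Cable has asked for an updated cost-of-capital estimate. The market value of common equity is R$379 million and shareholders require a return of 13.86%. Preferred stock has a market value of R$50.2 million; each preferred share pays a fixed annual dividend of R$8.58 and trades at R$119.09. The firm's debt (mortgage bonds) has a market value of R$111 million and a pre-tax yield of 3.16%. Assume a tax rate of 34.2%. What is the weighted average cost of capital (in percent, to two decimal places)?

10.82%

Cost of preferred: Rp = 8.58 / 119.09 = 7.2046%.
Total capital V = 379 + 50.2 + 111 = 540.2.
Equity: weight = 379/540.2 = 0.7016; cost = 13.86%.
Preferred: weight = 50.2/540.2 = 0.0929; cost = 7.2046%.
Mortgage bonds: weight = 111/540.2 = 0.2055; after-tax cost = 3.16% × (1 − 34.2%) = 2.0793%.
WACC = 0.7016 × 13.8600% + 0.0929 × 7.2046% + 0.2055 × 2.0793% = 10.8208%.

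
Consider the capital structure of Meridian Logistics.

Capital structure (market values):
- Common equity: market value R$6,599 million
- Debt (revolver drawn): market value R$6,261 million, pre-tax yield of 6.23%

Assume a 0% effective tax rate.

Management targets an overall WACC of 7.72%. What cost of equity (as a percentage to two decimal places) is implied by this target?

Total capital V = 6599 + 6261 = 12860.
Equity weight = 6599/12860 = 0.5131.
Revolver drawn weight = 6261/12860 = 0.4869.
Debt contribution = 0.4869 × 6.23% × (1 − 0%) = 3.0331%.
Required equity contribution = 7.72% − 3.0331% = 4.6869%.
Re = 4.6869% / 0.5131 = 9.1337%.

9.13%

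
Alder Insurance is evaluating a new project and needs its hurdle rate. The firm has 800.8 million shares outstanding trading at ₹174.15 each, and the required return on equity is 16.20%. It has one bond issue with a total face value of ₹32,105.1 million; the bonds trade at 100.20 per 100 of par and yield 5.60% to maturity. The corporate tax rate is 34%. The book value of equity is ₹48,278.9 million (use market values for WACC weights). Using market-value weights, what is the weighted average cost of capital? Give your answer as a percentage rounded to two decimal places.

13.86%

Market value of equity E = 174.15 × 800.8m = 139459.32m. Market value of debt D = 32105.1m × 100.2/100 = 32169.3102m.
Total capital V = 139459.32 + 32169.3102 = 171628.6302.
Equity: weight = 139459.32/171628.6302 = 0.8126; cost = 16.2%.
Bonds outstanding: weight = 32169.3102/171628.6302 = 0.1874; after-tax cost = 5.6% × (1 − 34%) = 3.6960%.
WACC = 0.8126 × 16.2000% + 0.1874 × 3.6960% = 13.8563%.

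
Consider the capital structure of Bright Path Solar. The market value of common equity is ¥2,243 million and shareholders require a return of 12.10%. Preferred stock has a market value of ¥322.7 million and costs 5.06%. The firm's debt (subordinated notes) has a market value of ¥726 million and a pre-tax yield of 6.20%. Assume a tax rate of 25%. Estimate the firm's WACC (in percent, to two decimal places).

Total capital V = 2243 + 322.7 + 726 = 3291.7.
Equity: weight = 2243/3291.7 = 0.6814; cost = 12.1%.
Preferred: weight = 322.7/3291.7 = 0.0980; cost = 5.06%.
Subordinated notes: weight = 726/3291.7 = 0.2206; after-tax cost = 6.2% × (1 − 25%) = 4.6500%.
WACC = 0.6814 × 12.1000% + 0.0980 × 5.0600% + 0.2206 × 4.6500% = 9.7667%.

9.77%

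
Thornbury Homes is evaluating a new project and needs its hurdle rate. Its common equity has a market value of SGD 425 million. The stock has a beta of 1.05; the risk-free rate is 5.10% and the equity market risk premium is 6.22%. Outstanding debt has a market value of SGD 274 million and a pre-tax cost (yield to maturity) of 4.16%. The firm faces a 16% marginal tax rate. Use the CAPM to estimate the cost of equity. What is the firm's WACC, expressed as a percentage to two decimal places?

8.44%

Cost of equity via CAPM: Re = 5.1% + 1.05 × 6.22% = 11.6310%.
Total capital V = 425 + 274 = 699.
Equity: weight = 425/699 = 0.6080; cost = 11.631%.
Debt: weight = 274/699 = 0.3920; after-tax cost = 4.16% × (1 − 16%) = 3.4944%.
WACC = 0.6080 × 11.6310% + 0.3920 × 3.4944% = 8.4415%.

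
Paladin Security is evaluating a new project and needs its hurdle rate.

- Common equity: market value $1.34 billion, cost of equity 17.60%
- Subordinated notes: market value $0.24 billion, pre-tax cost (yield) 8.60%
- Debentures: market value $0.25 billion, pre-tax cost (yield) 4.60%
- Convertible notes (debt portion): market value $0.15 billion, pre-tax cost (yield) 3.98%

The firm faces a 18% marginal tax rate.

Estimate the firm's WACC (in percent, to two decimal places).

13.49%

Total capital V = 1.34 + 0.24 + 0.25 + 0.15 = 1.98.
Equity: weight = 1.34/1.98 = 0.6768; cost = 17.6%.
Subordinated notes: weight = 0.24/1.98 = 0.1212; after-tax cost = 8.6% × (1 − 18%) = 7.0520%.
Debentures: weight = 0.25/1.98 = 0.1263; after-tax cost = 4.6% × (1 − 18%) = 3.7720%.
Convertible notes (debt portion): weight = 0.15/1.98 = 0.0758; after-tax cost = 3.98% × (1 − 18%) = 3.2636%.
WACC = 0.6768 × 17.6000% + 0.1212 × 7.0520% + 0.1263 × 3.7720% + 0.0758 × 3.2636% = 13.4894%.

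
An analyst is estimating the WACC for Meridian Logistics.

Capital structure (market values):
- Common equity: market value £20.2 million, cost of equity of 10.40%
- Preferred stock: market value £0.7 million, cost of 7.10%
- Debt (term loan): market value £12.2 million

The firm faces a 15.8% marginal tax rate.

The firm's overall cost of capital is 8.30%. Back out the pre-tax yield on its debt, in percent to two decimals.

5.81%

Total capital V = 20.2 + 0.7 + 12.2 = 33.1.
Equity weight = 20.2/33.1 = 0.6103.
Preferred weight = 0.7/33.1 = 0.0211.
Term loan weight = 12.2/33.1 = 0.3686.
Equity contribution = 0.6103 × 10.4% = 6.3468%.
Preferred contribution = 0.0211 × 7.1% = 0.1502%.
Remaining for debt = 8.3% − 6.4970% = 1.8030%.
Rd × (1 − 15.8%) × 0.3686 = 1.8030%  ⇒  Rd = 5.8097%.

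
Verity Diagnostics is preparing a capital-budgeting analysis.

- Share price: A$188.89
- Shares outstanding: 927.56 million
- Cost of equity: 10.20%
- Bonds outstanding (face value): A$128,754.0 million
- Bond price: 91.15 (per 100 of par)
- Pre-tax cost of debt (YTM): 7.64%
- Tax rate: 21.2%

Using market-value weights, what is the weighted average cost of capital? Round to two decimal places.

8.52%

Market value of equity E = 188.89 × 927.56m = 175206.8084m. Market value of debt D = 128754m × 91.15/100 = 117359.271m.
Total capital V = 175206.8084 + 117359.271 = 292566.0794.
Equity: weight = 175206.8084/292566.0794 = 0.5989; cost = 10.2%.
Bonds outstanding: weight = 117359.271/292566.0794 = 0.4011; after-tax cost = 7.64% × (1 − 21.2%) = 6.0203%.
WACC = 0.5989 × 10.2000% + 0.4011 × 6.0203% = 8.5234%.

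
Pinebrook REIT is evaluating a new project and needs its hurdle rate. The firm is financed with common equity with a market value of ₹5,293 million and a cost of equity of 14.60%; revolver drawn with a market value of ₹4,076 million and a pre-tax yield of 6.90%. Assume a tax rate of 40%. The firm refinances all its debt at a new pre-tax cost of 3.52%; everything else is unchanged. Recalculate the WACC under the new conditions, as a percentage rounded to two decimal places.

9.17%

After the change:
Total capital V = 5293 + 4076 = 9369.
Equity: weight = 5293/9369 = 0.5649; cost = 14.6%.
Revolver drawn: weight = 4076/9369 = 0.4351; after-tax cost = 3.52% × (1 − 40%) = 2.1120%.
WACC = 0.5649 × 14.6000% + 0.4351 × 2.1120% = 9.1671%.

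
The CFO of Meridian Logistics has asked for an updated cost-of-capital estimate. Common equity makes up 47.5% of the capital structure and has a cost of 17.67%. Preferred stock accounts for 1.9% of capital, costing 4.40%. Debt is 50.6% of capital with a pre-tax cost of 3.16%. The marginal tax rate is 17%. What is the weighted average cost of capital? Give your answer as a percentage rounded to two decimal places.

9.80%

After-tax cost of debt = 3.16% × (1 − 17%) = 2.6228%.
WACC = 0.475 × 17.6700% + 0.019 × 4.4000% + 0.506 × 2.6228% = 9.8040%.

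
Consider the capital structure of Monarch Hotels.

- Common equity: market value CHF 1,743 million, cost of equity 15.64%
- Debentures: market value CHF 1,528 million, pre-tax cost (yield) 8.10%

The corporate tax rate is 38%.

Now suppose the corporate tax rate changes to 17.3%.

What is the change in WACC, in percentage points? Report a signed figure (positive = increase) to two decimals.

Current WACC:
Total capital V = 1743 + 1528 = 3271.
Equity: weight = 1743/3271 = 0.5329; cost = 15.64%.
Debentures: weight = 1528/3271 = 0.4671; after-tax cost = 8.1% × (1 − 38%) = 5.0220%.
WACC = 0.5329 × 15.6400% + 0.4671 × 5.0220% = 10.6800%.
After the change:
Total capital V = 1743 + 1528 = 3271.
Equity: weight = 1743/3271 = 0.5329; cost = 15.64%.
Debentures: weight = 1528/3271 = 0.4671; after-tax cost = 8.1% × (1 − 17.3%) = 6.6987%.
WACC = 0.5329 × 15.6400% + 0.4671 × 6.6987% = 11.4632%.
Change in WACC = 11.4632% − 10.6800% = 0.7832 pp.

+0.78 pp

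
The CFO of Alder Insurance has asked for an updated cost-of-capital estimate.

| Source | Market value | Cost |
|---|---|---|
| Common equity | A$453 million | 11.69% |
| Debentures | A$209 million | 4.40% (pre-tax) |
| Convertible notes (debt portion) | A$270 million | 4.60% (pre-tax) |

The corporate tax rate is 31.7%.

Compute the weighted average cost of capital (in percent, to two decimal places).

7.27%

Total capital V = 453 + 209 + 270 = 932.
Equity: weight = 453/932 = 0.4861; cost = 11.69%.
Debentures: weight = 209/932 = 0.2242; after-tax cost = 4.4% × (1 − 31.7%) = 3.0052%.
Convertible notes (debt portion): weight = 270/932 = 0.2897; after-tax cost = 4.6% × (1 − 31.7%) = 3.1418%.
WACC = 0.4861 × 11.6900% + 0.2242 × 3.0052% + 0.2897 × 3.1418% = 7.2660%.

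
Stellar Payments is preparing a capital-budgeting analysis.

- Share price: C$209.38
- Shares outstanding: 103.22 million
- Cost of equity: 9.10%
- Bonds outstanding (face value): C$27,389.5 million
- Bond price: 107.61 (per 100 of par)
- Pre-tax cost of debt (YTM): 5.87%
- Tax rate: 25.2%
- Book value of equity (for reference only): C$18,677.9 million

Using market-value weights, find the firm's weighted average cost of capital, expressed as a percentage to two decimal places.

6.38%

Market value of equity E = 209.38 × 103.22m = 21612.2036m. Market value of debt D = 27389.5m × 107.61/100 = 29473.84095m.
Total capital V = 21612.2036 + 29473.84095 = 51086.04455.
Equity: weight = 21612.2036/51086.04455 = 0.4231; cost = 9.1%.
Bonds outstanding: weight = 29473.84095/51086.04455 = 0.5769; after-tax cost = 5.87% × (1 − 25.2%) = 4.3908%.
WACC = 0.4231 × 9.1000% + 0.5769 × 4.3908% = 6.3830%.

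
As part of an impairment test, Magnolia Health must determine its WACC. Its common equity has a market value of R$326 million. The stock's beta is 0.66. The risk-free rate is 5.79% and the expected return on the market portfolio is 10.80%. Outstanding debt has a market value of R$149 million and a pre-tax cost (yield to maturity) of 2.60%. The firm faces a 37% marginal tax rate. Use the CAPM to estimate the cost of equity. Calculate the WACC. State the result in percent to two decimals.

6.76%

Market risk premium = 10.8% − 5.79% = 5.01%.
Cost of equity via CAPM: Re = 5.79% + 0.66 × 5.01% = 9.0966%.
Total capital V = 326 + 149 = 475.
Equity: weight = 326/475 = 0.6863; cost = 9.0966%.
Debt: weight = 149/475 = 0.3137; after-tax cost = 2.6% × (1 − 37%) = 1.6380%.
WACC = 0.6863 × 9.0966% + 0.3137 × 1.6380% = 6.7570%.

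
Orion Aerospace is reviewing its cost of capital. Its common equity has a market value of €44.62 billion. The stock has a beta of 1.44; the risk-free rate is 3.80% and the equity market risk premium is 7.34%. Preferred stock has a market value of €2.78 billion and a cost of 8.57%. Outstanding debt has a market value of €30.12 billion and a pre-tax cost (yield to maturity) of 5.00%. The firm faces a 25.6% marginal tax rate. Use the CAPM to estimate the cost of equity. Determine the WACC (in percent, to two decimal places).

Cost of equity via CAPM: Re = 3.8% + 1.44 × 7.34% = 14.3696%.
Total capital V = 44.62 + 2.78 + 30.12 = 77.52.
Equity: weight = 44.62/77.52 = 0.5756; cost = 14.3696%.
Preferred: weight = 2.78/77.52 = 0.0359; cost = 8.57%.
Debt: weight = 30.12/77.52 = 0.3885; after-tax cost = 5% × (1 − 25.6%) = 3.7200%.
WACC = 0.5756 × 14.3696% + 0.0359 × 8.5700% + 0.3885 × 3.7200% = 10.0238%.

10.02%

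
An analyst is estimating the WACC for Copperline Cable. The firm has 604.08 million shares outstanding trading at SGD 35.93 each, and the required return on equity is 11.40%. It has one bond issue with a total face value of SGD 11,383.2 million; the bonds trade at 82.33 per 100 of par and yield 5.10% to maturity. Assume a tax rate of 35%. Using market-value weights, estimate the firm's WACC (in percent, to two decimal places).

Market value of equity E = 35.93 × 604.08m = 21704.5944m. Market value of debt D = 11383.2m × 82.33/100 = 9371.78856m.
Total capital V = 21704.5944 + 9371.78856 = 31076.38296.
Equity: weight = 21704.5944/31076.38296 = 0.6984; cost = 11.4%.
Bonds outstanding: weight = 9371.78856/31076.38296 = 0.3016; after-tax cost = 5.1% × (1 − 35%) = 3.3150%.
WACC = 0.6984 × 11.4000% + 0.3016 × 3.3150% = 8.9618%.

8.96%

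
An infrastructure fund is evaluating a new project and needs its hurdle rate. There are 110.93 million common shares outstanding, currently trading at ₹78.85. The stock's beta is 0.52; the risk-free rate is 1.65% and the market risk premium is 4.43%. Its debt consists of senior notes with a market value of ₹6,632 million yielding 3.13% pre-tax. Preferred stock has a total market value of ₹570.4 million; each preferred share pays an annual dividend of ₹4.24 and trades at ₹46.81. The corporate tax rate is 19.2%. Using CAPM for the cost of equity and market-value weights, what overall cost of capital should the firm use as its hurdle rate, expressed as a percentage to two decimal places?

3.54%

Cost of equity via CAPM: Re = 1.65% + 0.52 × 4.43% = 3.9536%.
Cost of preferred: Rp = 4.24 / 46.81 = 9.0579%.
Market value of equity E = 78.85 × 110.93m = 8746.8305m.
Total capital V = 8746.8305 + 570.4 + 6632 = 15949.2305.
Equity: weight = 8746.8305/15949.2305 = 0.5484; cost = 3.9536%.
Preferred: weight = 570.4/15949.2305 = 0.0358; cost = 9.0579%.
Senior notes: weight = 6632/15949.2305 = 0.4158; after-tax cost = 3.13% × (1 − 19.2%) = 2.5290%.
WACC = 0.5484 × 3.9536% + 0.0358 × 9.0579% + 0.4158 × 2.5290% = 3.5438%.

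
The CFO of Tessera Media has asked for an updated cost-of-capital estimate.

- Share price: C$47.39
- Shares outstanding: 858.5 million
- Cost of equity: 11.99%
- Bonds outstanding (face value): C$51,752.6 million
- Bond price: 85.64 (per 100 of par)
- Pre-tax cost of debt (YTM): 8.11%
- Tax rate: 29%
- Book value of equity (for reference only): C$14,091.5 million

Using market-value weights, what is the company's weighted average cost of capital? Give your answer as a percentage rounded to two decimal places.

8.74%

Market value of equity E = 47.39 × 858.5m = 40684.315m. Market value of debt D = 51752.6m × 85.64/100 = 44320.92664m.
Total capital V = 40684.315 + 44320.92664 = 85005.24164.
Equity: weight = 40684.315/85005.24164 = 0.4786; cost = 11.99%.
Bonds outstanding: weight = 44320.92664/85005.24164 = 0.5214; after-tax cost = 8.11% × (1 − 29%) = 5.7581%.
WACC = 0.4786 × 11.9900% + 0.5214 × 5.7581% = 8.7407%.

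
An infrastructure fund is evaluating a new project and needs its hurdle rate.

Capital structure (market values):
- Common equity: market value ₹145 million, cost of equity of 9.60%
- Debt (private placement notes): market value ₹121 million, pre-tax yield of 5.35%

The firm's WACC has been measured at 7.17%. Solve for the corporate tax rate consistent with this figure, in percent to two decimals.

Total capital V = 145 + 121 = 266.
Equity weight = 145/266 = 0.5451.
Private placement notes weight = 121/266 = 0.4549.
Equity contribution = 0.5451 × 9.6% = 5.2331%.
Debt contribution must be 7.17% − 5.2331% = 1.9369%.
0.4549 × 5.35% × (1 − T) = 1.9369%  ⇒  (1 − T) = 0.7959.
T = 20.4109%.

20.41%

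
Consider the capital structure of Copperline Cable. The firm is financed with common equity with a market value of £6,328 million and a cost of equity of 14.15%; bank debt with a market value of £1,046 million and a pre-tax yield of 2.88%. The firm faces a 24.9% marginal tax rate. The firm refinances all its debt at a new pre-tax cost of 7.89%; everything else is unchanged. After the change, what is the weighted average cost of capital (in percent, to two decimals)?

12.98%

After the change:
Total capital V = 6328 + 1046 = 7374.
Equity: weight = 6328/7374 = 0.8582; cost = 14.15%.
Bank debt: weight = 1046/7374 = 0.1418; after-tax cost = 7.89% × (1 − 24.9%) = 5.9254%.
WACC = 0.8582 × 14.1500% + 0.1418 × 5.9254% = 12.9833%.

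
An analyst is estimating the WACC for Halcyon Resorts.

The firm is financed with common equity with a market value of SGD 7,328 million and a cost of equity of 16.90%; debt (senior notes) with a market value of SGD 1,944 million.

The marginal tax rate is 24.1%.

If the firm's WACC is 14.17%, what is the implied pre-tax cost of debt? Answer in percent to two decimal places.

Total capital V = 7328 + 1944 = 9272.
Equity weight = 7328/9272 = 0.7903.
Senior notes weight = 1944/9272 = 0.2097.
Equity contribution = 0.7903 × 16.9% = 13.3567%.
Remaining for debt = 14.17% − 13.3567% = 0.8133%.
Rd × (1 − 24.1%) × 0.2097 = 0.8133%  ⇒  Rd = 5.1109%.

5.11%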